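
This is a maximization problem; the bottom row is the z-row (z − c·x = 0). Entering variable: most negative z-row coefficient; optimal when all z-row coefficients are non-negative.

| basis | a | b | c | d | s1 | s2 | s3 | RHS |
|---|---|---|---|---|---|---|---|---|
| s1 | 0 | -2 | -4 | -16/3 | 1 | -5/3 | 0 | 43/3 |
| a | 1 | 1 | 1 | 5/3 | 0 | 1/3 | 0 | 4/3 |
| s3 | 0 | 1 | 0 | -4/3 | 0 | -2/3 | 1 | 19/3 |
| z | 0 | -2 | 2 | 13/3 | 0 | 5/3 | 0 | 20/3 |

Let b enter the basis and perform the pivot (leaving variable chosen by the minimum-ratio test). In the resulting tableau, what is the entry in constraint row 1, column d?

Ratio test on column b — row 1: entry -2 ≤ 0; row 2: (4/3)/1 = 4/3; row 3: (19/3)/1 = 19/3. Minimum is 4/3 at row 2 (a leaves); pivot element 1.
Divide row 2 by 1; eliminate column b from the other rows.
Row 1 update in column d: -16/3 − (-2)·(5/3) = -2.

-2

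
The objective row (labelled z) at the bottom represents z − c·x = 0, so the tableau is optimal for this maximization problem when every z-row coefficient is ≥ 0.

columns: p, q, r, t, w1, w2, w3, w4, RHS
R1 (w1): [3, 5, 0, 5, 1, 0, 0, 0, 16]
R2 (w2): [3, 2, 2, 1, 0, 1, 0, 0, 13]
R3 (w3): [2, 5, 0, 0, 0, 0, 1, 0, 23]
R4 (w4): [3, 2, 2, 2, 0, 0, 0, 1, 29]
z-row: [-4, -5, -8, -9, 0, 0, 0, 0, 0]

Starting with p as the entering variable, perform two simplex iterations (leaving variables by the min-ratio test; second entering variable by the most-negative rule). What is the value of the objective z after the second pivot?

277/12

Ratio test on column p — row 1: 16/3 = 16/3; row 2: 13/3 = 13/3; row 3: 23/2 = 23/2; row 4: 29/3 = 29/3. Minimum is 13/3 at row 2 (w2 leaves); pivot element 3.
Pivot on row 2; the z-row RHS becomes 0 − (-4)·(13/3) = 52/3.
Next entering variable (most negative z-row entry -23/3): t.
Ratio test on column t — row 1: 3/4 = 3/4; row 2: (13/3)/(1/3) = 13; row 3: entry -2/3 ≤ 0; row 4: 16/1 = 16. Minimum is 3/4 at row 1 (w1 leaves); pivot element 4.
After the second pivot the z-row RHS is 52/3 − (-23/3)·(3/4) = 277/12.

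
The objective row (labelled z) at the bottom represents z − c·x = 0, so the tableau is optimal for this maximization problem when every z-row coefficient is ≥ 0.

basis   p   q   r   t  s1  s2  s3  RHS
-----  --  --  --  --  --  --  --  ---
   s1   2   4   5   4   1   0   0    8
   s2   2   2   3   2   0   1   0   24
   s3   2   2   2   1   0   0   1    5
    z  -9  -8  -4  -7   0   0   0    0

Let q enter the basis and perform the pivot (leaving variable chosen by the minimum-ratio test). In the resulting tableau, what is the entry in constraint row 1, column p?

1/2

Ratio test on column q — row 1: 8/4 = 2; row 2: 24/2 = 12; row 3: 5/2 = 5/2. Minimum is 2 at row 1 (s1 leaves); pivot element 4.
Divide row 1 by 4; eliminate column q from the other rows.
In the new row 1, the p entry is the old entry divided by the pivot: 2/4 = 1/2.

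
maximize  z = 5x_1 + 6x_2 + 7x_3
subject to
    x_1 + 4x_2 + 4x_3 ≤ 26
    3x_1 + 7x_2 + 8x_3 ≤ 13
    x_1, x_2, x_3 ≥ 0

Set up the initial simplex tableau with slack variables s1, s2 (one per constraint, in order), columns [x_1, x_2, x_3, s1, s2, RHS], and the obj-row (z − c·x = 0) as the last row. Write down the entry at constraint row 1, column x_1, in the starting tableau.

1

Constraint 1 has coefficient 1 on x_1.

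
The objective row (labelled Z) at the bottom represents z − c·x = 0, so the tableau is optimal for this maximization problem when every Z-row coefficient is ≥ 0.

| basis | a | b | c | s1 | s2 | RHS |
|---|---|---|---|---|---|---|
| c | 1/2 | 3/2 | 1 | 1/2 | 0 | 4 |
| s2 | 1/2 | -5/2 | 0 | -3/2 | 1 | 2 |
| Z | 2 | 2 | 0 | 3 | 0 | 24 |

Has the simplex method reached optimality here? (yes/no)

Every Z-row coefficient is ≥ 0, so the tableau is optimal.

yes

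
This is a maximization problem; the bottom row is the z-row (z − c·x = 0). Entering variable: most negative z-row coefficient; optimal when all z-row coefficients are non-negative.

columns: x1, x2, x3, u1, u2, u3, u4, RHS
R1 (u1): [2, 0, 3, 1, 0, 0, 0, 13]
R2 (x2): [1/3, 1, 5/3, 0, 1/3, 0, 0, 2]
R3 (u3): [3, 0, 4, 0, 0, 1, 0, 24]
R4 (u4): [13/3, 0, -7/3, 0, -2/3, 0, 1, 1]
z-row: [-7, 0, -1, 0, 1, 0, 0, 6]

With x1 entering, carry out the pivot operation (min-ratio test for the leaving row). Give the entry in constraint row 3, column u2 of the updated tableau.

Ratio test on column x1 — row 1: 13/2 = 13/2; row 2: 2/(1/3) = 6; row 3: 24/3 = 8; row 4: 1/(13/3) = 3/13. Minimum is 3/13 at row 4 (u4 leaves); pivot element 13/3.
Divide row 4 by 13/3; eliminate column x1 from the other rows.
Row 3 update in column u2: 0 − 3·(-2/13) = 6/13.

6/13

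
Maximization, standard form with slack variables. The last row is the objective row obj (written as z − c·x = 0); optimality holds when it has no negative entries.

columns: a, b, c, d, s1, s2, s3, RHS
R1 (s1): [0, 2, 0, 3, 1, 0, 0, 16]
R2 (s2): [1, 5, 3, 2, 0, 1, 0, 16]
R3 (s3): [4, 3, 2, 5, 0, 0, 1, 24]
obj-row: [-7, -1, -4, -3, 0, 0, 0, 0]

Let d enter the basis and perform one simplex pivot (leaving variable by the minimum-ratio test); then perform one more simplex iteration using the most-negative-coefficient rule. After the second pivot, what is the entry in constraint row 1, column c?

Ratio test on column d — row 1: 16/3 = 16/3; row 2: 16/2 = 8; row 3: 24/5 = 24/5. Minimum is 24/5 at row 3 (s3 leaves); pivot element 5.
Divide row 3 by 5; eliminate column d from the other rows.
Second iteration: most negative obj-row entry is -23/5 in column a, so a enters.
Ratio test on column a — row 1: entry -12/5 ≤ 0; row 2: entry -3/5 ≤ 0; row 3: (24/5)/(4/5) = 6. Minimum is 6 at row 3 (d leaves); pivot element 4/5.
Divide row 3 by 4/5; eliminate column a from the other rows.
After both pivots, the entry at constraint row 1, column c is 0.

0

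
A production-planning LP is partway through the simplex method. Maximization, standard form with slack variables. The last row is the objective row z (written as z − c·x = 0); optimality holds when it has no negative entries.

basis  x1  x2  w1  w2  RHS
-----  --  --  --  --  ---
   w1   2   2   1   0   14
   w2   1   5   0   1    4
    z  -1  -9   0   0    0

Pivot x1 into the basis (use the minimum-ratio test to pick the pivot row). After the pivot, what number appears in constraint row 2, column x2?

5

Ratio test on column x1 — row 1: 14/2 = 7; row 2: 4/1 = 4. Minimum is 4 at row 2 (w2 leaves); pivot element 1.
Divide row 2 by 1; eliminate column x1 from the other rows.
In the new row 2, the x2 entry is the old entry divided by the pivot: 5/1 = 5.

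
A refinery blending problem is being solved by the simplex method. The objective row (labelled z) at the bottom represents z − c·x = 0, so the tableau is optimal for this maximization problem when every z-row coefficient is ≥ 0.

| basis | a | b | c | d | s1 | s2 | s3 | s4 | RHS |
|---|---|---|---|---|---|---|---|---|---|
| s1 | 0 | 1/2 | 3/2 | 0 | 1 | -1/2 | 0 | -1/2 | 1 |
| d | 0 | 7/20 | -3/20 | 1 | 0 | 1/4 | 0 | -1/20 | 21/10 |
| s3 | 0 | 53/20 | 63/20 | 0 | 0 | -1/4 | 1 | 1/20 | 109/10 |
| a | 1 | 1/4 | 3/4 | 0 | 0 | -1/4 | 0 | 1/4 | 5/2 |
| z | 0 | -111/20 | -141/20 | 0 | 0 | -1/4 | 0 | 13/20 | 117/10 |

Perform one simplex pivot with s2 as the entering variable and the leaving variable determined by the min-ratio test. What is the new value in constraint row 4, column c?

3/5

Ratio test on column s2 — row 1: entry -1/2 ≤ 0; row 2: (21/10)/(1/4) = 42/5; row 3: entry -1/4 ≤ 0; row 4: entry -1/4 ≤ 0. Minimum is 42/5 at row 2 (d leaves); pivot element 1/4.
Divide row 2 by 1/4; eliminate column s2 from the other rows.
Row 4 update in column c: 3/4 − (-1/4)·(-3/5) = 3/5.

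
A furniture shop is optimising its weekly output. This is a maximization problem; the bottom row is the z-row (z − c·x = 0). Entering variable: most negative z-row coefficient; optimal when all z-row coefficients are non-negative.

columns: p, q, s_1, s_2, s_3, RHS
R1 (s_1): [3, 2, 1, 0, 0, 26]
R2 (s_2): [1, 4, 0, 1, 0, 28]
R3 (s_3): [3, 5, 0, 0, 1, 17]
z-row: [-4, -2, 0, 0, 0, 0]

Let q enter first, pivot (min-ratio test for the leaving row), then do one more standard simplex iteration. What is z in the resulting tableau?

68/3

Ratio test on column q — row 1: 26/2 = 13; row 2: 28/4 = 7; row 3: 17/5 = 17/5. Minimum is 17/5 at row 3 (s_3 leaves); pivot element 5.
Pivot on row 3; the z-row RHS becomes 0 − (-2)·(17/5) = 34/5.
Next entering variable (most negative z-row entry -14/5): p.
Ratio test on column p — row 1: (96/5)/(9/5) = 32/3; row 2: entry -7/5 ≤ 0; row 3: (17/5)/(3/5) = 17/3. Minimum is 17/3 at row 3 (q leaves); pivot element 3/5.
After the second pivot the z-row RHS is 34/5 − (-14/5)·(17/3) = 68/3.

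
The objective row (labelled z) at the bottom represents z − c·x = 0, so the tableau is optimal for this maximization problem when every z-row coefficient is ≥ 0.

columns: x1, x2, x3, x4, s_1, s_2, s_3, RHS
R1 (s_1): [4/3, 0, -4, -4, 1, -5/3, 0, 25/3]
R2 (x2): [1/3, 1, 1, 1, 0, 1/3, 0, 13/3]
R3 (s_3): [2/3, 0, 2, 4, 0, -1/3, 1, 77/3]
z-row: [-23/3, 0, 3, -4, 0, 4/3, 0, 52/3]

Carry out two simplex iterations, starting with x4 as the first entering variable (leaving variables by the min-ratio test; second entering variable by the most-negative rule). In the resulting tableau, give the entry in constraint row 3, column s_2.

-7/4

Ratio test on column x4 — row 1: entry -4 ≤ 0; row 2: (13/3)/1 = 13/3; row 3: (77/3)/4 = 77/12. Minimum is 13/3 at row 2 (x2 leaves); pivot element 1.
Divide row 2 by 1; eliminate column x4 from the other rows.
Second iteration: most negative z-row entry is -19/3 in column x1, so x1 enters.
Ratio test on column x1 — row 1: (77/3)/(8/3) = 77/8; row 2: (13/3)/(1/3) = 13; row 3: entry -2/3 ≤ 0. Minimum is 77/8 at row 1 (s_1 leaves); pivot element 8/3.
Divide row 1 by 8/3; eliminate column x1 from the other rows.
After both pivots, the entry at constraint row 3, column s_2 is -7/4.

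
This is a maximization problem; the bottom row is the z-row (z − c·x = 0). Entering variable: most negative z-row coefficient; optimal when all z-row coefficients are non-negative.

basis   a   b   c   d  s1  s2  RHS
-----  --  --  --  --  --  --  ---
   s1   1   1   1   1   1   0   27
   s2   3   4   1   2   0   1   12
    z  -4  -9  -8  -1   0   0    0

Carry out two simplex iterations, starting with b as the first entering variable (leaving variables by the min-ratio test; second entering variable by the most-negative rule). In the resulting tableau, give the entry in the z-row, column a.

Ratio test on column b — row 1: 27/1 = 27; row 2: 12/4 = 3. Minimum is 3 at row 2 (s2 leaves); pivot element 4.
Divide row 2 by 4; eliminate column b from the other rows.
Second iteration: most negative z-row entry is -23/4 in column c, so c enters.
Ratio test on column c — row 1: 24/(3/4) = 32; row 2: 3/(1/4) = 12. Minimum is 12 at row 2 (b leaves); pivot element 1/4.
Divide row 2 by 1/4; eliminate column c from the other rows.
After both pivots, the entry at the z-row, column a is 20.

20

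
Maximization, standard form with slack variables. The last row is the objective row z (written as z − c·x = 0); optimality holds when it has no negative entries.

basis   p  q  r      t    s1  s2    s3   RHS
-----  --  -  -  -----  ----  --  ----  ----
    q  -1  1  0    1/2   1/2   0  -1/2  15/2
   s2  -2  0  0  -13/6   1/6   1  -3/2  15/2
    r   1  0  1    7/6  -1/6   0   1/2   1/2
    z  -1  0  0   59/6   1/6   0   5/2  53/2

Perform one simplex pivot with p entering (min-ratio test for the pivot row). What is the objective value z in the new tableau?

27

Ratio test on column p — row 1: entry -1 ≤ 0; row 2: entry -2 ≤ 0; row 3: (1/2)/1 = 1/2. Minimum is 1/2 at row 3 (r leaves); pivot element 1.
Pivot on row 3; the z-row RHS becomes 53/2 − (-1)·(1/2) = 27.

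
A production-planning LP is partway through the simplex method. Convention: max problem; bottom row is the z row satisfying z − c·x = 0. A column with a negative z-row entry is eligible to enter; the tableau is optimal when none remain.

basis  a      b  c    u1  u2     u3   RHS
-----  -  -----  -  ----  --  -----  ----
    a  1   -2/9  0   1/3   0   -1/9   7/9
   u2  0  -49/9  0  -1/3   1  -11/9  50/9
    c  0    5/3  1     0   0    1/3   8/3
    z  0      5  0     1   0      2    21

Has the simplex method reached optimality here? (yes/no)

yes

Every z-row coefficient is ≥ 0, so the tableau is optimal.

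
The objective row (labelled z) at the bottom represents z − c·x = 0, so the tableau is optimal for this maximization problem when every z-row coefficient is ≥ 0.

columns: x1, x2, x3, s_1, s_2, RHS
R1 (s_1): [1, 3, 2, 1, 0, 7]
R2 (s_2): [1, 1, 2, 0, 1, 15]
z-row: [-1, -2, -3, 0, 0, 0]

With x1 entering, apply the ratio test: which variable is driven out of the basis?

s_1

Column x1 entries and ratios — s_1: 7/1 = 7; s_2: 15/1 = 15.
Smallest ratio is 7 in the row of s_1, so s_1 leaves.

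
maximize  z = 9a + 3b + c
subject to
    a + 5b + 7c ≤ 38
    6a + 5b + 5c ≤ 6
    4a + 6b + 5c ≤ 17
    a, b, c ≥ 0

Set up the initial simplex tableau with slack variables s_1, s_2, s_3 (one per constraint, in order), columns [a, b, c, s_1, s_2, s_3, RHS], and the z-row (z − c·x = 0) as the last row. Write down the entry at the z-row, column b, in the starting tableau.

-3

The z-row carries the negated objective coefficients: the b entry is -3.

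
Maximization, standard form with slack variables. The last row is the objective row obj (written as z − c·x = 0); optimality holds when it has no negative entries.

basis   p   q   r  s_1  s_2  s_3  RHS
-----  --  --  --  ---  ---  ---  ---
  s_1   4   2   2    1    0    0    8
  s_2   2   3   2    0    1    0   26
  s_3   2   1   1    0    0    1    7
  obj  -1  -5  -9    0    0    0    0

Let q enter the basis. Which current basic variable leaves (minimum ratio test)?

Column q entries and ratios — s_1: 8/2 = 4; s_2: 26/3 = 26/3; s_3: 7/1 = 7.
Smallest ratio is 4 in the row of s_1, so s_1 leaves.

s_1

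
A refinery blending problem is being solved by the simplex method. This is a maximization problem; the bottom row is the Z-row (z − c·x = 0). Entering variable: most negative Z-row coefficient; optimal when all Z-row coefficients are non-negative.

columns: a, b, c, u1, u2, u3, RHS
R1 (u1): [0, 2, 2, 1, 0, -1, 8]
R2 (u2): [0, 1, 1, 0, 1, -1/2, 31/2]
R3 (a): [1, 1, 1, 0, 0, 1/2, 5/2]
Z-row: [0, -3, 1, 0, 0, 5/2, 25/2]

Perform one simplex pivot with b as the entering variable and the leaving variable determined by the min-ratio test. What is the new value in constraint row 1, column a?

-2

Ratio test on column b — row 1: 8/2 = 4; row 2: (31/2)/1 = 31/2; row 3: (5/2)/1 = 5/2. Minimum is 5/2 at row 3 (a leaves); pivot element 1.
Divide row 3 by 1; eliminate column b from the other rows.
Row 1 update in column a: 0 − 2·1 = -2.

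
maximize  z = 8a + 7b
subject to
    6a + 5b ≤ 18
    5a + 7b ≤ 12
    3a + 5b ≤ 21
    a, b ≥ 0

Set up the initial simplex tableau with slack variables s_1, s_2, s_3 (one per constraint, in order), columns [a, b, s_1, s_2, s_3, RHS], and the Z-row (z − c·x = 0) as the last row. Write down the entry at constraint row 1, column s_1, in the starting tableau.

Slack s_1 belongs to constraint 1; its column is the unit vector e_1, so the entry in row 1 is 1.

1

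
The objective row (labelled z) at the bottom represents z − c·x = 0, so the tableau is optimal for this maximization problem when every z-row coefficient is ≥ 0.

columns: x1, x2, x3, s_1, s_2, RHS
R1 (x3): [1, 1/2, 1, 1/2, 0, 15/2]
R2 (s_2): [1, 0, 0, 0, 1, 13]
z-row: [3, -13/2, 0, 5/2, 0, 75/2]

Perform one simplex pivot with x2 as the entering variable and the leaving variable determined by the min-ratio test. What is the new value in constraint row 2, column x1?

Ratio test on column x2 — row 1: (15/2)/(1/2) = 15; row 2: entry 0 ≤ 0. Minimum is 15 at row 1 (x3 leaves); pivot element 1/2.
Divide row 1 by 1/2; eliminate column x2 from the other rows.
Row 2 update in column x1: 1 − 0·2 = 1.

1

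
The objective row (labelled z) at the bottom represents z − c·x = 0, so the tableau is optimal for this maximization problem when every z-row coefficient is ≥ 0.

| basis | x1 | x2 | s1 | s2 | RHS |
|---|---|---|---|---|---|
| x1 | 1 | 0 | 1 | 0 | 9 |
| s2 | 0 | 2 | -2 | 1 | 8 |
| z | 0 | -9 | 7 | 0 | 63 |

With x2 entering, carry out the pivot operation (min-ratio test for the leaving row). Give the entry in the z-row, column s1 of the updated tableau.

-2

Ratio test on column x2 — row 1: entry 0 ≤ 0; row 2: 8/2 = 4. Minimum is 4 at row 2 (s2 leaves); pivot element 2.
Divide row 2 by 2; eliminate column x2 from the other rows.
z-row update in column s1: 7 − (-9)·(-1) = -2.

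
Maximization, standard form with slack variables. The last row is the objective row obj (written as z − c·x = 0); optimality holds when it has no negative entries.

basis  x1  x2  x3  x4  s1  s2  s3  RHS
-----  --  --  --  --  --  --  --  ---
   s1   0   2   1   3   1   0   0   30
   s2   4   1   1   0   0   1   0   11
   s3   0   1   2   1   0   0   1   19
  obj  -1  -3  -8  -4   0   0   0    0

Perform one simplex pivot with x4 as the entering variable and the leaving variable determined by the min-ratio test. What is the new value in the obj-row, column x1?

Ratio test on column x4 — row 1: 30/3 = 10; row 2: entry 0 ≤ 0; row 3: 19/1 = 19. Minimum is 10 at row 1 (s1 leaves); pivot element 3.
Divide row 1 by 3; eliminate column x4 from the other rows.
obj-row update in column x1: -1 − (-4)·0 = -1.

-1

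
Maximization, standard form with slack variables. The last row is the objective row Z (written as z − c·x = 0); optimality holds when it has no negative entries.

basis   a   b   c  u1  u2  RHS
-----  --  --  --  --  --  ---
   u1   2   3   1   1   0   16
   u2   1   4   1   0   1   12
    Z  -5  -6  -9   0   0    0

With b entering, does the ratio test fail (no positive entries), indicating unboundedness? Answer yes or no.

Column b has positive entries in row(s) 1, 2, so the ratio test bounds it — not unbounded.

no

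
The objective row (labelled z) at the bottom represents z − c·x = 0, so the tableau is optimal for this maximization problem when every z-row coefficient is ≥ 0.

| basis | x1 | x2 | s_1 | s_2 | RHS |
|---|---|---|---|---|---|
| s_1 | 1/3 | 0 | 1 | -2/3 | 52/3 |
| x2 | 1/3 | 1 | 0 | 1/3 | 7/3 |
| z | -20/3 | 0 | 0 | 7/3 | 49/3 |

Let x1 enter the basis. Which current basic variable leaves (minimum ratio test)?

x2

Column x1 entries and ratios — s_1: (52/3)/(1/3) = 52; x2: (7/3)/(1/3) = 7.
Smallest ratio is 7 in the row of x2, so x2 leaves.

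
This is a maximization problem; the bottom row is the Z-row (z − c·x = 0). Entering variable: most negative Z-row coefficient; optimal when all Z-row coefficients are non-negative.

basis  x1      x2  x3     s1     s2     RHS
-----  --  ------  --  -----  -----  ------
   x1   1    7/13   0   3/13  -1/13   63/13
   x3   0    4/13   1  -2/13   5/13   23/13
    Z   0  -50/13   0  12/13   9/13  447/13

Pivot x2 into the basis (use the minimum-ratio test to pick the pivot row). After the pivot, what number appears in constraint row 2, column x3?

13/4

Ratio test on column x2 — row 1: (63/13)/(7/13) = 9; row 2: (23/13)/(4/13) = 23/4. Minimum is 23/4 at row 2 (x3 leaves); pivot element 4/13.
Divide row 2 by 4/13; eliminate column x2 from the other rows.
In the new row 2, the x3 entry is the old entry divided by the pivot: 1/(4/13) = 13/4.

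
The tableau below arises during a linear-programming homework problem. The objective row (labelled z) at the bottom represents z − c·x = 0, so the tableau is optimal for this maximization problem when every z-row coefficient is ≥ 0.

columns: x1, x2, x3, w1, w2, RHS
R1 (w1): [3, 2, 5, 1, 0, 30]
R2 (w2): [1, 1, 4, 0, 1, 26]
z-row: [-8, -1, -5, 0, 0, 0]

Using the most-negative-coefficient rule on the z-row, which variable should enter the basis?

x1

Negative z-row entries: x1: -8, x2: -1, x3: -5.
The most negative is -8 in column x1, so x1 enters.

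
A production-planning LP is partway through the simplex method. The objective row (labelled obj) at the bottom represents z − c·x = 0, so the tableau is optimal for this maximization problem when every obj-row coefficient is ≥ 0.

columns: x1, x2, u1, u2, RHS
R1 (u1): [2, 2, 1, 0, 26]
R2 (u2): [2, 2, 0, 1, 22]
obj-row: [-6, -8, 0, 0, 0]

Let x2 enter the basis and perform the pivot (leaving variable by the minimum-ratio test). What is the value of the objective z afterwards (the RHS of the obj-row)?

Ratio test on column x2 — row 1: 26/2 = 13; row 2: 22/2 = 11. Minimum is 11 at row 2 (u2 leaves); pivot element 2.
Pivot on row 2; the obj-row RHS becomes 0 − (-8)·11 = 88.

88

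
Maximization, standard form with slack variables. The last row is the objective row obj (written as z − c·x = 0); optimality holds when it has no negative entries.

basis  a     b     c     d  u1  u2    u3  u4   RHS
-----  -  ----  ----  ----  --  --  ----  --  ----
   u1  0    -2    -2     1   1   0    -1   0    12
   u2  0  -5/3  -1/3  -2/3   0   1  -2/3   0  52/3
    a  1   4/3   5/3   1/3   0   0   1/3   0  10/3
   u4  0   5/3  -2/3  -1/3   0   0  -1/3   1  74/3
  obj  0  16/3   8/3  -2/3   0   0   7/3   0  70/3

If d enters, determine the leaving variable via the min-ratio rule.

a

Column d entries and ratios — u1: 12/1 = 12; u2: -2/3 ≤ 0, skip; a: (10/3)/(1/3) = 10; u4: -1/3 ≤ 0, skip.
Smallest ratio is 10 in the row of a, so a leaves.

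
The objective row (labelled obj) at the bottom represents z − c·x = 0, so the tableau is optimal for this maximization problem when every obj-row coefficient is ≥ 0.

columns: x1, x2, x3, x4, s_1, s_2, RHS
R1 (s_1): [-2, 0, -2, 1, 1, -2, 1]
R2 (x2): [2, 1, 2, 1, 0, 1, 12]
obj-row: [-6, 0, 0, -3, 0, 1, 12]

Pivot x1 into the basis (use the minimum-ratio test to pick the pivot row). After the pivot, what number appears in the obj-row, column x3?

Ratio test on column x1 — row 1: entry -2 ≤ 0; row 2: 12/2 = 6. Minimum is 6 at row 2 (x2 leaves); pivot element 2.
Divide row 2 by 2; eliminate column x1 from the other rows.
obj-row update in column x3: 0 − (-6)·1 = 6.

6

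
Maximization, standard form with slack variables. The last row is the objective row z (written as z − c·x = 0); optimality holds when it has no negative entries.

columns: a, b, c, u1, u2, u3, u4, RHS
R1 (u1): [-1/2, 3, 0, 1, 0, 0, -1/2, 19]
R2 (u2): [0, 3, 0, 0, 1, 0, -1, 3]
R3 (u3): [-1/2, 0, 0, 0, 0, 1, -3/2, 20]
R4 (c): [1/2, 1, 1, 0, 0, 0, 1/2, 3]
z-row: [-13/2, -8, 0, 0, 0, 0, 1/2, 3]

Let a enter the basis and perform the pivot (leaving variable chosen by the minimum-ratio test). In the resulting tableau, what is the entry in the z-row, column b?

Ratio test on column a — row 1: entry -1/2 ≤ 0; row 2: entry 0 ≤ 0; row 3: entry -1/2 ≤ 0; row 4: 3/(1/2) = 6. Minimum is 6 at row 4 (c leaves); pivot element 1/2.
Divide row 4 by 1/2; eliminate column a from the other rows.
z-row update in column b: -8 − (-13/2)·2 = 5.

5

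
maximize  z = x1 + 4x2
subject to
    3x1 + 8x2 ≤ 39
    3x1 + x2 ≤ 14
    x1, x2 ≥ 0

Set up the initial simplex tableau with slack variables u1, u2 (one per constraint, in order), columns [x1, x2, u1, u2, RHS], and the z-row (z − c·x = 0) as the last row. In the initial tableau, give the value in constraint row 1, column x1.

3

Constraint 1 has coefficient 3 on x1.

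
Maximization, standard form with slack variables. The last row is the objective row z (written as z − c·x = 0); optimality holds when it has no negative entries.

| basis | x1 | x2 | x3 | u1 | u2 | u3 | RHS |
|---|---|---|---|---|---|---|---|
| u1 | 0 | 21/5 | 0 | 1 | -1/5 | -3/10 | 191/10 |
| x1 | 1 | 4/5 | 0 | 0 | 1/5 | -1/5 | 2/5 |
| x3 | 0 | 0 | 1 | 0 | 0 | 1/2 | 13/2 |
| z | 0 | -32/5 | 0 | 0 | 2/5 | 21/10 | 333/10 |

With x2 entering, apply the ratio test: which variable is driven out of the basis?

x1

Column x2 entries and ratios — u1: (191/10)/(21/5) = 191/42; x1: (2/5)/(4/5) = 1/2; x3: 0 ≤ 0, skip.
Smallest ratio is 1/2 in the row of x1, so x1 leaves.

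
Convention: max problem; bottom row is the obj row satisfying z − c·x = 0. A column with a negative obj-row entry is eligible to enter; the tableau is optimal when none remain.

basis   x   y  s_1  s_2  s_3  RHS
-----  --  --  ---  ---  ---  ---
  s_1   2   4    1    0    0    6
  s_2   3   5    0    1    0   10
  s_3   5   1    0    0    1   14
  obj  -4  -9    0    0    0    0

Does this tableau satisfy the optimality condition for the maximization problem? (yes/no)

no

The obj-row has a negative entry -9 in column y, so it is not optimal.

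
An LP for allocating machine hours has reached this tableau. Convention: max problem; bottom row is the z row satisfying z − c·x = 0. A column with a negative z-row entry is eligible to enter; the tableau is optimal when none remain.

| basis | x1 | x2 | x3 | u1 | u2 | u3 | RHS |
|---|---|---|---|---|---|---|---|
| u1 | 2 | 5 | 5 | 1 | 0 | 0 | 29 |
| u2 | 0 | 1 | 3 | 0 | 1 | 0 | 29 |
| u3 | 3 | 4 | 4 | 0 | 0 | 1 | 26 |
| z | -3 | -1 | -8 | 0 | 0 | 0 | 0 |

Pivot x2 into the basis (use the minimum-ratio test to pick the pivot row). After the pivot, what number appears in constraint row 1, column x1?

Ratio test on column x2 — row 1: 29/5 = 29/5; row 2: 29/1 = 29; row 3: 26/4 = 13/2. Minimum is 29/5 at row 1 (u1 leaves); pivot element 5.
Divide row 1 by 5; eliminate column x2 from the other rows.
In the new row 1, the x1 entry is the old entry divided by the pivot: 2/5 = 2/5.

2/5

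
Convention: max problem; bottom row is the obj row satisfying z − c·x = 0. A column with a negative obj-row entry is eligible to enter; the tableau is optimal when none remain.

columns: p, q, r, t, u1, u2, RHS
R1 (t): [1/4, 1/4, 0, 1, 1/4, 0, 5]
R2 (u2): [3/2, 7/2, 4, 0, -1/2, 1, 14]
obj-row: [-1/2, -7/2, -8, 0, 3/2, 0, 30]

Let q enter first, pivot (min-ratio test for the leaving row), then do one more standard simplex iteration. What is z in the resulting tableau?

Ratio test on column q — row 1: 5/(1/4) = 20; row 2: 14/(7/2) = 4. Minimum is 4 at row 2 (u2 leaves); pivot element 7/2.
Pivot on row 2; the obj-row RHS becomes 30 − (-7/2)·4 = 44.
Next entering variable (most negative obj-row entry -4): r.
Ratio test on column r — row 1: entry -2/7 ≤ 0; row 2: 4/(8/7) = 7/2. Minimum is 7/2 at row 2 (q leaves); pivot element 8/7.
After the second pivot the obj-row RHS is 44 − (-4)·(7/2) = 58.

58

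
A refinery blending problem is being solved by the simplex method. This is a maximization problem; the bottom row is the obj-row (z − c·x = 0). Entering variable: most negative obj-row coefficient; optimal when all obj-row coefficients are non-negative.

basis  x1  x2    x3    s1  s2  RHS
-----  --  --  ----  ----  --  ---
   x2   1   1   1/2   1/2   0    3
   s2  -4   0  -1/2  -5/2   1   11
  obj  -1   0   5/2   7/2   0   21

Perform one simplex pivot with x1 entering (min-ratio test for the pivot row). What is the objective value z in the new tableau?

Ratio test on column x1 — row 1: 3/1 = 3; row 2: entry -4 ≤ 0. Minimum is 3 at row 1 (x2 leaves); pivot element 1.
Pivot on row 1; the obj-row RHS becomes 21 − (-1)·3 = 24.

24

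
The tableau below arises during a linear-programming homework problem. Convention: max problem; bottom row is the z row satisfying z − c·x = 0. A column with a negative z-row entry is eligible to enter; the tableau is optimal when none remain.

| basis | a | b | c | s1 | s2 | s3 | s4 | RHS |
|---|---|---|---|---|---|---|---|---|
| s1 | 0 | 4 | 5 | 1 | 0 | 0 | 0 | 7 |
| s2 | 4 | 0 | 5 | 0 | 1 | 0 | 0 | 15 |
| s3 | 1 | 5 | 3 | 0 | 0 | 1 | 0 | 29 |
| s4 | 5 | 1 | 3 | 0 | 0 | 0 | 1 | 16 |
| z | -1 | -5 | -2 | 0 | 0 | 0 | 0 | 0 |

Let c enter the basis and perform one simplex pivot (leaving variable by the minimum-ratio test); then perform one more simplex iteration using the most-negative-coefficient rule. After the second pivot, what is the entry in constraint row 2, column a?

Ratio test on column c — row 1: 7/5 = 7/5; row 2: 15/5 = 3; row 3: 29/3 = 29/3; row 4: 16/3 = 16/3. Minimum is 7/5 at row 1 (s1 leaves); pivot element 5.
Divide row 1 by 5; eliminate column c from the other rows.
Second iteration: most negative z-row entry is -17/5 in column b, so b enters.
Ratio test on column b — row 1: (7/5)/(4/5) = 7/4; row 2: entry -4 ≤ 0; row 3: (124/5)/(13/5) = 124/13; row 4: entry -7/5 ≤ 0. Minimum is 7/4 at row 1 (c leaves); pivot element 4/5.
Divide row 1 by 4/5; eliminate column b from the other rows.
After both pivots, the entry at constraint row 2, column a is 4.

4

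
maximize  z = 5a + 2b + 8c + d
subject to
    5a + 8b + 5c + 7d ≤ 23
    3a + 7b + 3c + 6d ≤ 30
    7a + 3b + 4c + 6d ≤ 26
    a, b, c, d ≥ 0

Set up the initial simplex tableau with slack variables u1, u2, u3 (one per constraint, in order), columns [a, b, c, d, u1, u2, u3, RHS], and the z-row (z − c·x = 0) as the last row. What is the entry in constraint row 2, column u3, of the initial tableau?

0

Slack u3 belongs to constraint 3; its column is the unit vector e_3, so the entry in row 2 is 0.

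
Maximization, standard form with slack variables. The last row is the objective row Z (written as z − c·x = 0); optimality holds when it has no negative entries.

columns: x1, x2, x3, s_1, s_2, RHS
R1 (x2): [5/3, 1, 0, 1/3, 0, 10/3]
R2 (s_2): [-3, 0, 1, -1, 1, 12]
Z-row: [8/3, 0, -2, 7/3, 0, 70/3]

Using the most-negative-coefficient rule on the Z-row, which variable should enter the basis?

x3

Negative Z-row entries: x3: -2.
The most negative is -2 in column x3, so x3 enters.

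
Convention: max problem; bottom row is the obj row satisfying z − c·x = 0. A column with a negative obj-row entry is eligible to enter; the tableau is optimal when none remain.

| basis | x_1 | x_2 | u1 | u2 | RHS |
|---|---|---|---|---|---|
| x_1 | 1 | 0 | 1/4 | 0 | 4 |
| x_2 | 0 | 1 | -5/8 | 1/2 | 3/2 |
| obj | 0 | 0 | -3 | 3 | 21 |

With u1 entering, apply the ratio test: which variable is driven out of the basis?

x_1

Column u1 entries and ratios — x_1: 4/(1/4) = 16; x_2: -5/8 ≤ 0, skip.
Smallest ratio is 16 in the row of x_1, so x_1 leaves.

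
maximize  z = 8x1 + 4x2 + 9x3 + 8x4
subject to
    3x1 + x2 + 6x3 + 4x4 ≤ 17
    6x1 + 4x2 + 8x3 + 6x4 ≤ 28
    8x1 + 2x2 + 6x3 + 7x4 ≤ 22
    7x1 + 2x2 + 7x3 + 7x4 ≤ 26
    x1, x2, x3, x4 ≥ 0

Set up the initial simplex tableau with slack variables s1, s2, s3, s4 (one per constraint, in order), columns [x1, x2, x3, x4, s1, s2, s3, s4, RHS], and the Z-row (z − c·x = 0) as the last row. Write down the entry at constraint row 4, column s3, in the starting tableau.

0

Slack s3 belongs to constraint 3; its column is the unit vector e_3, so the entry in row 4 is 0.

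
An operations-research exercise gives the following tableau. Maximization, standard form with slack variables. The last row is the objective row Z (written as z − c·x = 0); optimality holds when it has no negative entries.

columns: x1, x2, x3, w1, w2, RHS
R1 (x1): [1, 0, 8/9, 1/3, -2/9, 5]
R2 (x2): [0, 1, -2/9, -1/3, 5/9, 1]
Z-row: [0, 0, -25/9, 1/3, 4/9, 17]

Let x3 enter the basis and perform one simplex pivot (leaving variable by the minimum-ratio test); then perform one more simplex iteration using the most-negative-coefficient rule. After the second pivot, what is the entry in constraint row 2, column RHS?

Ratio test on column x3 — row 1: 5/(8/9) = 45/8; row 2: entry -2/9 ≤ 0. Minimum is 45/8 at row 1 (x1 leaves); pivot element 8/9.
Divide row 1 by 8/9; eliminate column x3 from the other rows.
Second iteration: most negative Z-row entry is -1/4 in column w2, so w2 enters.
Ratio test on column w2 — row 1: entry -1/4 ≤ 0; row 2: (9/4)/(1/2) = 9/2. Minimum is 9/2 at row 2 (x2 leaves); pivot element 1/2.
Divide row 2 by 1/2; eliminate column w2 from the other rows.
After both pivots, the entry at constraint row 2, column RHS is 9/2.

9/2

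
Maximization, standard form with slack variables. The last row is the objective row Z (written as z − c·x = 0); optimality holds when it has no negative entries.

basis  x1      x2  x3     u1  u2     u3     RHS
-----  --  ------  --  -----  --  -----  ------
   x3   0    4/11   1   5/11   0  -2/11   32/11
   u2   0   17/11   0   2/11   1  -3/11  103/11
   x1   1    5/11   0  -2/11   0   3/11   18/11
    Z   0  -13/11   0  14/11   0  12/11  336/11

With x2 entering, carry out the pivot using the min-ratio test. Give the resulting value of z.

Ratio test on column x2 — row 1: (32/11)/(4/11) = 8; row 2: (103/11)/(17/11) = 103/17; row 3: (18/11)/(5/11) = 18/5. Minimum is 18/5 at row 3 (x1 leaves); pivot element 5/11.
Pivot on row 3; the Z-row RHS becomes 336/11 − (-13/11)·(18/5) = 174/5.

174/5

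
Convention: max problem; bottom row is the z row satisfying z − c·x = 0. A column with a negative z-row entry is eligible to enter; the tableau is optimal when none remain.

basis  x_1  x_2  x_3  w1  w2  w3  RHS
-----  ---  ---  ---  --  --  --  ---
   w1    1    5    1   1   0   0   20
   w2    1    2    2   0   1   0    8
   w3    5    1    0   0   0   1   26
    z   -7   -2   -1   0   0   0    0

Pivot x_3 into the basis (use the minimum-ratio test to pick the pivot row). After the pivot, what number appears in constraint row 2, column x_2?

Ratio test on column x_3 — row 1: 20/1 = 20; row 2: 8/2 = 4; row 3: entry 0 ≤ 0. Minimum is 4 at row 2 (w2 leaves); pivot element 2.
Divide row 2 by 2; eliminate column x_3 from the other rows.
In the new row 2, the x_2 entry is the old entry divided by the pivot: 2/2 = 1.

1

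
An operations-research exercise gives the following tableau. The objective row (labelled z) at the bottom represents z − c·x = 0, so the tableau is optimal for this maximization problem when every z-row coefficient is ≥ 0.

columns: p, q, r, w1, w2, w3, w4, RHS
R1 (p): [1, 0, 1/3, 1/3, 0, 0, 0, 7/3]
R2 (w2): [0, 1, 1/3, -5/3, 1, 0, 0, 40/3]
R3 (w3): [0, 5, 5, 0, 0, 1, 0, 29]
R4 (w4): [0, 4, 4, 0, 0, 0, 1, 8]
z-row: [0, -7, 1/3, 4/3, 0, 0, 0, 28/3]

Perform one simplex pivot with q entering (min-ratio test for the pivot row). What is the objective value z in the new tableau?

Ratio test on column q — row 1: entry 0 ≤ 0; row 2: (40/3)/1 = 40/3; row 3: 29/5 = 29/5; row 4: 8/4 = 2. Minimum is 2 at row 4 (w4 leaves); pivot element 4.
Pivot on row 4; the z-row RHS becomes 28/3 − (-7)·2 = 70/3.

70/3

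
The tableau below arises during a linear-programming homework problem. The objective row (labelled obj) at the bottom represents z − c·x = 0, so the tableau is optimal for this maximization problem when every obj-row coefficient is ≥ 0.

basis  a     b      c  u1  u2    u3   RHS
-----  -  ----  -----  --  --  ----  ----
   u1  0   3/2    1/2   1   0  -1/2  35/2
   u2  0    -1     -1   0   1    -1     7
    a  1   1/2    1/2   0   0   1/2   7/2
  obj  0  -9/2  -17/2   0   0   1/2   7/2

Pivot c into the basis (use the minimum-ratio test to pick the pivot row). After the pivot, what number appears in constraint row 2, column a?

Ratio test on column c — row 1: (35/2)/(1/2) = 35; row 2: entry -1 ≤ 0; row 3: (7/2)/(1/2) = 7. Minimum is 7 at row 3 (a leaves); pivot element 1/2.
Divide row 3 by 1/2; eliminate column c from the other rows.
Row 2 update in column a: 0 − (-1)·2 = 2.

2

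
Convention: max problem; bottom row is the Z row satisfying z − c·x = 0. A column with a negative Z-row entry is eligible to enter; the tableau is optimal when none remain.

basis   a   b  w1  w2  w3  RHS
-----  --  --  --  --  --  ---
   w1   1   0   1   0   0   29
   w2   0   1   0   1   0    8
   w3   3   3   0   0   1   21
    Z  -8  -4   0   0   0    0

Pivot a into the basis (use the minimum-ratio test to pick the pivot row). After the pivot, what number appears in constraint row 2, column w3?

0

Ratio test on column a — row 1: 29/1 = 29; row 2: entry 0 ≤ 0; row 3: 21/3 = 7. Minimum is 7 at row 3 (w3 leaves); pivot element 3.
Divide row 3 by 3; eliminate column a from the other rows.
Row 2 update in column w3: 0 − 0·(1/3) = 0.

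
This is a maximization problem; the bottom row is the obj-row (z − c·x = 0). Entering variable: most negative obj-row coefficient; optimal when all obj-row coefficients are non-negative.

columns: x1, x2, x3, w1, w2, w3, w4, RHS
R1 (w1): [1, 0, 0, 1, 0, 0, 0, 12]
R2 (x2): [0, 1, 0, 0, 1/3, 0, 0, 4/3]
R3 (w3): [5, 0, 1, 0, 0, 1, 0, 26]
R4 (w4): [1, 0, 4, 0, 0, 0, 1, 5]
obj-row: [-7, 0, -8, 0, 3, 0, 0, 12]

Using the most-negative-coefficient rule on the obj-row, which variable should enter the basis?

x3

Negative obj-row entries: x1: -7, x3: -8.
The most negative is -8 in column x3, so x3 enters.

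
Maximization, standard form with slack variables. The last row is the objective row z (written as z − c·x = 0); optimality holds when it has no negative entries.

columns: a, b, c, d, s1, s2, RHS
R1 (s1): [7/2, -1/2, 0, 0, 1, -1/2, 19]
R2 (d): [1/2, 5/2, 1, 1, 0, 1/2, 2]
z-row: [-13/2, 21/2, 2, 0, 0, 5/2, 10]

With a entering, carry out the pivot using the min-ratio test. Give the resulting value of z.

36

Ratio test on column a — row 1: 19/(7/2) = 38/7; row 2: 2/(1/2) = 4. Minimum is 4 at row 2 (d leaves); pivot element 1/2.
Pivot on row 2; the z-row RHS becomes 10 − (-13/2)·4 = 36.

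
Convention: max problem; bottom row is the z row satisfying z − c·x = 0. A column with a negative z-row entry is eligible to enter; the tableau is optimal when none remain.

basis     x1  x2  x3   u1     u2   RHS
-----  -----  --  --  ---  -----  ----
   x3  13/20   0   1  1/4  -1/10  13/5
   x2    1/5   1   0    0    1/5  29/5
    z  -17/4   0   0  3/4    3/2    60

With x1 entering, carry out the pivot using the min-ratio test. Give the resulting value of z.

77

Ratio test on column x1 — row 1: (13/5)/(13/20) = 4; row 2: (29/5)/(1/5) = 29. Minimum is 4 at row 1 (x3 leaves); pivot element 13/20.
Pivot on row 1; the z-row RHS becomes 60 − (-17/4)·4 = 77.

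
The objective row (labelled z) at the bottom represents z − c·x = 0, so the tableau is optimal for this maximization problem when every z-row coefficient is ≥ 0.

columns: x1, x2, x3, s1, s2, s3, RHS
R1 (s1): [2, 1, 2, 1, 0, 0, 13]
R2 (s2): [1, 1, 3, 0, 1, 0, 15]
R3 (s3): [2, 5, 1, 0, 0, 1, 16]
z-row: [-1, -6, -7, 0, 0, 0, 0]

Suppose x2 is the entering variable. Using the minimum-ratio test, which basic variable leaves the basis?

Column x2 entries and ratios — s1: 13/1 = 13; s2: 15/1 = 15; s3: 16/5 = 16/5.
Smallest ratio is 16/5 in the row of s3, so s3 leaves.

s3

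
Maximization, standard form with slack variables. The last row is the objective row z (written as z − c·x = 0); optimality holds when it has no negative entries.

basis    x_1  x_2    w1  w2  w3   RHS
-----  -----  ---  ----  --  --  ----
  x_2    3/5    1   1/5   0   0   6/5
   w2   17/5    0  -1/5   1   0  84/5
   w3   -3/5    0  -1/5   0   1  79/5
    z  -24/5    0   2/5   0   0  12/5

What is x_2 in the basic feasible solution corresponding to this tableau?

x_2 is basic (row 1); its value is the RHS of that row, 6/5.

6/5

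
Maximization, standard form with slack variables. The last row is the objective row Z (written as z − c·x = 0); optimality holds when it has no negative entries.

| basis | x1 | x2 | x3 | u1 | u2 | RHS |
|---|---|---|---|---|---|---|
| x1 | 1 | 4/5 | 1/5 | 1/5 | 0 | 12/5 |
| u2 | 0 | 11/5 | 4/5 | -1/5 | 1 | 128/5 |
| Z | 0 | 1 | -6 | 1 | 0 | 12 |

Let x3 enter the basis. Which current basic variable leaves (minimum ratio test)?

x1

Column x3 entries and ratios — x1: (12/5)/(1/5) = 12; u2: (128/5)/(4/5) = 32.
Smallest ratio is 12 in the row of x1, so x1 leaves.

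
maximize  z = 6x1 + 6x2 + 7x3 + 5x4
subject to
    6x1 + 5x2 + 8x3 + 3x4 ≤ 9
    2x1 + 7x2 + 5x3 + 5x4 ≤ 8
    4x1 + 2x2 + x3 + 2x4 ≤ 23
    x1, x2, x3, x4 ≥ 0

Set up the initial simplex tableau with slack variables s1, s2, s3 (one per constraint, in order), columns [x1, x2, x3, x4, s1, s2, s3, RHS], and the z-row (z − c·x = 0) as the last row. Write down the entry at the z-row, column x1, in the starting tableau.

The z-row carries the negated objective coefficients: the x1 entry is -6.

-6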